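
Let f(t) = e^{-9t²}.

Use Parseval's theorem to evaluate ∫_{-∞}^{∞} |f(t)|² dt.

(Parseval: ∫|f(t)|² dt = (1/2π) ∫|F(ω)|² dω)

∫|f(t)|² dt = \frac{\sqrt{2} \sqrt{\pi}}{6}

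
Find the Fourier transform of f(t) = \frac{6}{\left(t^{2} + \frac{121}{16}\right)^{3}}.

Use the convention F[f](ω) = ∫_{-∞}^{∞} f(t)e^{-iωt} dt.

F(ω) = \frac{48 \pi \left(121 \omega^{2} + 132 \left|{\omega}\right| + 48\right) e^{- \frac{11 \left|{\omega}\right|}{4}}}{161051}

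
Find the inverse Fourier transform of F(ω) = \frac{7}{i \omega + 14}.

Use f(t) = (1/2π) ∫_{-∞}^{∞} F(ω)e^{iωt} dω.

f(t) = 7 e^{- 14 t} u\left(t\right)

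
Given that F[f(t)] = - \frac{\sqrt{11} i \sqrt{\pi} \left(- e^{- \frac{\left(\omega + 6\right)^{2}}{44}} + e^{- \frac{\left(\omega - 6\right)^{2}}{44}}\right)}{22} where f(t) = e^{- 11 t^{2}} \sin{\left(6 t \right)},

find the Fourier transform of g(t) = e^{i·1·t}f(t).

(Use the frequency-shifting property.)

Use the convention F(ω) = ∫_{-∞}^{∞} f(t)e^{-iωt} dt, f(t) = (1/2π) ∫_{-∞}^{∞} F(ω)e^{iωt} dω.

F[g](ω) = \frac{\sqrt{11} i \sqrt{\pi} \left(- e^{\frac{6 \omega}{11}} + e^{\frac{6}{11}}\right) e^{- \frac{\omega^{2}}{44} - \frac{5 \omega}{22} - \frac{49}{44}}}{22}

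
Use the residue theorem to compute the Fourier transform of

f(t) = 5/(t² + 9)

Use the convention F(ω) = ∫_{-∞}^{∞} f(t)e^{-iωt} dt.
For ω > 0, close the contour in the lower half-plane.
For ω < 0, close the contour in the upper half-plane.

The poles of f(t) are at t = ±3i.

Let g(z) = f(z)e^{-iωz}; for large |z| the factor e^{-iωz} decays in the lower half-plane when ω > 0 and in the upper half-plane when ω < 0.

Case ω > 0 (lower half-plane, clockwise contour ⇒ F(ω) = -2πi·ΣRes):
  Res_{z = - 3 i} g(z) = \frac{5 i e^{- 3 \omega}}{6}
  F(ω) = -2πi·ΣRes = \frac{5 \pi e^{- 3 \omega}}{3}

Case ω < 0 (upper half-plane, counterclockwise contour ⇒ F(ω) = +2πi·ΣRes):
  Res_{z = 3 i} g(z) = - \frac{5 i e^{3 \omega}}{6}
  F(ω) = 2πi·ΣRes = \frac{5 \pi e^{3 \omega}}{3}

Both cases combine into a single formula in |ω|:

F(ω) = \frac{5 \pi e^{- 3 \left|{\omega}\right|}}{3}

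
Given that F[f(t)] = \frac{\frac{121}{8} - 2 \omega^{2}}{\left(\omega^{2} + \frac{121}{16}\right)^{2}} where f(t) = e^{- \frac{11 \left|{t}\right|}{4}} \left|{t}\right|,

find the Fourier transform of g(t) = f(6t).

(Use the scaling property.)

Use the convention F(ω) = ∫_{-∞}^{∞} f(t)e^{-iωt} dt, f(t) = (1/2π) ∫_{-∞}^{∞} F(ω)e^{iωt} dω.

F[g](ω) = \frac{48 \left(1089 - 4 \omega^{2}\right)}{\left(4 \omega^{2} + 1089\right)^{2}}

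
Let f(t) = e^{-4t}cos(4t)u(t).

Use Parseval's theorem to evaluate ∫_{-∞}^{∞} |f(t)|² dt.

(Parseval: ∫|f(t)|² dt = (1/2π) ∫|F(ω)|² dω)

∫|f(t)|² dt = \frac{3}{32}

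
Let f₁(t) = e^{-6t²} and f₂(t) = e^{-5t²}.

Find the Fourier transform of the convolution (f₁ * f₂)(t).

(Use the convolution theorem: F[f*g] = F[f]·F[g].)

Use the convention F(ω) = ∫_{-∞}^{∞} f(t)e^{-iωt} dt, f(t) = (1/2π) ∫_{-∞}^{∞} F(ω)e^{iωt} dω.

F[f₁*f₂](ω) = \frac{\sqrt{30} \pi e^{- \frac{11 \omega^{2}}{120}}}{30}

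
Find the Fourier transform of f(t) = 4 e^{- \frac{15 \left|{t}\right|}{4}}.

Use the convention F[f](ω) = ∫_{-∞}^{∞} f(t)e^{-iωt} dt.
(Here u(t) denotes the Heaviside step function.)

F(ω) = \frac{480}{16 \omega^{2} + 225}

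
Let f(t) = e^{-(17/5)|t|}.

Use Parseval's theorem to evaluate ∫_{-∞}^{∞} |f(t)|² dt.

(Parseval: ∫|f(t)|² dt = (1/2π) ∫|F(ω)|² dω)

∫|f(t)|² dt = \frac{5}{17}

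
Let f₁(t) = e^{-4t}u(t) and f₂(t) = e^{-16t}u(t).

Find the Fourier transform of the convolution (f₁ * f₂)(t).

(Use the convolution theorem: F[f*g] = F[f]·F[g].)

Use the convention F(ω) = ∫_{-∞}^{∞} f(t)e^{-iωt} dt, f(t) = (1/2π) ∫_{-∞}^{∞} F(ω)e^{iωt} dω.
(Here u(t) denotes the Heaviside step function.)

F[f₁*f₂](ω) = \frac{1}{\left(i \omega + 4\right) \left(i \omega + 16\right)}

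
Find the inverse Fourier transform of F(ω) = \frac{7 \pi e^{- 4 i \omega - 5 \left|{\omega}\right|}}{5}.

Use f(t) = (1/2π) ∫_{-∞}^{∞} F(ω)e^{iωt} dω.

f(t) = \frac{7}{\left(t - 4\right)^{2} + 25}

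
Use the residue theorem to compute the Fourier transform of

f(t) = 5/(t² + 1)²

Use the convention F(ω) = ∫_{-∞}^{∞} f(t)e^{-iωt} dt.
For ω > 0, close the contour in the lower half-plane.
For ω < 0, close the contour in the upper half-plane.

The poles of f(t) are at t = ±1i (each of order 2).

Let g(z) = f(z)e^{-iωz}; for large |z| the factor e^{-iωz} decays in the lower half-plane when ω > 0 and in the upper half-plane when ω < 0.

Case ω > 0 (lower half-plane, clockwise contour ⇒ F(ω) = -2πi·ΣRes):
  Res_{z = - i} g(z) = \frac{5 i \left(\omega + 1\right) e^{- \omega}}{4} (pole of order 2)
  F(ω) = -2πi·ΣRes = \frac{5 \pi \left(\omega + 1\right) e^{- \omega}}{2}

Case ω < 0 (upper half-plane, counterclockwise contour ⇒ F(ω) = +2πi·ΣRes):
  Res_{z = i} g(z) = \frac{5 i \left(\omega - 1\right) e^{\omega}}{4} (pole of order 2)
  F(ω) = 2πi·ΣRes = \frac{5 \pi \left(1 - \omega\right) e^{\omega}}{2}

Both cases combine into a single formula in |ω|:

F(ω) = \frac{5 \pi \left(\left|{\omega}\right| + 1\right) e^{- \left|{\omega}\right|}}{2}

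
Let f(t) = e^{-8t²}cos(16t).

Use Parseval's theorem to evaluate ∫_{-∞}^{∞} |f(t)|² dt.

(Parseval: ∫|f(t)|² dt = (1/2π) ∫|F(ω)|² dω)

∫|f(t)|² dt = \frac{\sqrt{\pi} \left(1 + e^{16}\right)}{8 e^{16}}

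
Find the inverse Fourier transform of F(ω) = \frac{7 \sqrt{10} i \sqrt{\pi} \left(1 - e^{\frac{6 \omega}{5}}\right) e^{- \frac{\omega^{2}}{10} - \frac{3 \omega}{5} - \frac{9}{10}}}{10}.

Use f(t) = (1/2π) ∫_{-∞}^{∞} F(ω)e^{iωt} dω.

f(t) = 7 e^{- \frac{5 t^{2}}{2}} \sin{\left(3 t \right)}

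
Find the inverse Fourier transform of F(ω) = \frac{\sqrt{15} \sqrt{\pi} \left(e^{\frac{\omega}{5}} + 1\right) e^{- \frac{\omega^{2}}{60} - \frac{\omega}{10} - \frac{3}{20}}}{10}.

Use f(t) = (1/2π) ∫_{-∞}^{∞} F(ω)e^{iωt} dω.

f(t) = 3 e^{- 15 t^{2}} \cos{\left(3 t \right)}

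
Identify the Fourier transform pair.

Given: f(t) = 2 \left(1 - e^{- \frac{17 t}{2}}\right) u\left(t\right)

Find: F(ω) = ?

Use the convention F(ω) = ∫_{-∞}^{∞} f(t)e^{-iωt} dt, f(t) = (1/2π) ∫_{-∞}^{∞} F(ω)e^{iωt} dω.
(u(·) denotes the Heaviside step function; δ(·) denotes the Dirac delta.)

F(ω) = 2 \pi \delta\left(\omega\right) - \frac{17 i}{\omega \left(i \omega + \frac{17}{2}\right)}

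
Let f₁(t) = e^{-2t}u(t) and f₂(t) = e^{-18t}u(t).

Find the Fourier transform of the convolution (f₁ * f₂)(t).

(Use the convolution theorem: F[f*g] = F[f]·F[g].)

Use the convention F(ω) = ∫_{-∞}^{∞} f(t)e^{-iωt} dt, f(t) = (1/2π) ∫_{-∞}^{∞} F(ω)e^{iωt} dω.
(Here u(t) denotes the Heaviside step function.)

F[f₁*f₂](ω) = \frac{1}{\left(i \omega + 2\right) \left(i \omega + 18\right)}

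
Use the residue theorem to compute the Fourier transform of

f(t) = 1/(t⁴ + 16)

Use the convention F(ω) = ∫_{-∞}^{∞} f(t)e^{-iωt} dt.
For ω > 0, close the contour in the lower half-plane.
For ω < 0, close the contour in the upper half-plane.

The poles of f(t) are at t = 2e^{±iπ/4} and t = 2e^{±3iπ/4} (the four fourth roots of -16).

Let g(z) = f(z)e^{-iωz}; for large |z| the factor e^{-iωz} decays in the lower half-plane when ω > 0 and in the upper half-plane when ω < 0.

Case ω > 0 (lower half-plane, clockwise contour ⇒ F(ω) = -2πi·ΣRes):
  Res_{z = - \sqrt{2} - \sqrt{2} i} g(z) = \frac{\sqrt{2} i \left(1 - i\right) e^{\sqrt{2} \omega \left(-1 + i\right)}}{64}
  Res_{z = \sqrt{2} - \sqrt{2} i} g(z) = \frac{\sqrt{2} i \left(1 + i\right) e^{- \sqrt{2} \omega \left(1 + i\right)}}{64}
  F(ω) = -2πi·ΣRes = \frac{\sqrt{2} \pi \left(1 - i\right) \left(e^{2 \sqrt{2} i \omega} + i\right) e^{- \sqrt{2} \omega \left(1 + i\right)}}{32} = \frac{\pi e^{- \sqrt{2} \omega} \sin{\left(\sqrt{2} \omega + \frac{\pi}{4} \right)}}{8}

Case ω < 0 (upper half-plane, counterclockwise contour ⇒ F(ω) = +2πi·ΣRes):
  Res_{z = \sqrt{2} + \sqrt{2} i} g(z) = \frac{\sqrt{2} i \left(-1 + i\right) e^{\sqrt{2} \omega \left(1 - i\right)}}{64}
  Res_{z = - \sqrt{2} + \sqrt{2} i} g(z) = \frac{\sqrt{2} \left(1 - i\right) e^{\sqrt{2} \omega \left(1 + i\right)}}{64}
  F(ω) = 2πi·ΣRes = - \frac{\sqrt{2} i \pi \left(i \left(1 - i\right) e^{\sqrt{2} \omega \left(1 - i\right)} - \left(1 - i\right) e^{\sqrt{2} \omega \left(1 + i\right)}\right)}{32} = \frac{\pi e^{\sqrt{2} \omega} \cos{\left(\sqrt{2} \omega + \frac{\pi}{4} \right)}}{8}

Both cases combine into a single formula in |ω|:

F(ω) = \frac{\pi e^{- \sqrt{2} \left|{\omega}\right|} \sin{\left(\sqrt{2} \left|{\omega}\right| + \frac{\pi}{4} \right)}}{8}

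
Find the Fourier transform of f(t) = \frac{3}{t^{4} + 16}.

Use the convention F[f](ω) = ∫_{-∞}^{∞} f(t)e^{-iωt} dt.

F(ω) = \frac{3 \pi e^{- \sqrt{2} \left|{\omega}\right|} \sin{\left(\sqrt{2} \left|{\omega}\right| + \frac{\pi}{4} \right)}}{8}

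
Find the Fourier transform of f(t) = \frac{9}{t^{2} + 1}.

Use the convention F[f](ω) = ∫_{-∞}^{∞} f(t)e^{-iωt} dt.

F(ω) = 9 \pi e^{- \left|{\omega}\right|}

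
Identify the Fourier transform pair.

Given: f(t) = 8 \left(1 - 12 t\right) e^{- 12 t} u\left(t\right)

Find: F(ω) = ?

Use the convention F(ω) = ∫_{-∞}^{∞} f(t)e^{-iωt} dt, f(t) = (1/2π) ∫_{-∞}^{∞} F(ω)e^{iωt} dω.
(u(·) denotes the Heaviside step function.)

F(ω) = \frac{8 i \omega}{- \omega^{2} + 24 i \omega + 144}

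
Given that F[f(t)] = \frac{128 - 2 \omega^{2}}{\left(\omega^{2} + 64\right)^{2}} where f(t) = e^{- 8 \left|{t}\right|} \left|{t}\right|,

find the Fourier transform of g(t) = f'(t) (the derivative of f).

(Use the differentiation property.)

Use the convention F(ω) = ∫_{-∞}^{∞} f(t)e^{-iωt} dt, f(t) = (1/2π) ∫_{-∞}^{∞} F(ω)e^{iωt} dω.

F[g](ω) = - \frac{2 i \omega \left(\omega^{2} - 64\right)}{\left(\omega^{2} + 64\right)^{2}}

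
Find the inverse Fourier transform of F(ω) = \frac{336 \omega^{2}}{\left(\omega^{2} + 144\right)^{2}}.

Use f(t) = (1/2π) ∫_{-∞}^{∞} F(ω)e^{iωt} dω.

f(t) = 7 \left(1 - 12 \left|{t}\right|\right) e^{- 12 \left|{t}\right|}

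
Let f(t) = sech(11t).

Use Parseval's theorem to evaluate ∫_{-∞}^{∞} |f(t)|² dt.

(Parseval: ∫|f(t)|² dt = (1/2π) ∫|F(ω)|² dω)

∫|f(t)|² dt = \frac{2}{11}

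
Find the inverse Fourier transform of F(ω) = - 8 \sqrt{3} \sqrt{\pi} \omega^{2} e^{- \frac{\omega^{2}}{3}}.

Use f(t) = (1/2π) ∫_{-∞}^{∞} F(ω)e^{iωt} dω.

f(t) = 9 \left(3 t^{2} - 2\right) e^{- \frac{3 t^{2}}{4}}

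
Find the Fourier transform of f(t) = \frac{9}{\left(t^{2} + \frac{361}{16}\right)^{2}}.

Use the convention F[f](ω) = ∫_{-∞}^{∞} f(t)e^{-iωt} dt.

F(ω) = \frac{72 \pi \left(19 \left|{\omega}\right| + 4\right) e^{- \frac{19 \left|{\omega}\right|}{4}}}{6859}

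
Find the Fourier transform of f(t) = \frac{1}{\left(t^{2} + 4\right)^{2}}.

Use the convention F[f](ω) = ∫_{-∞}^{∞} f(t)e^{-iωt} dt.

F(ω) = \frac{\pi \left(2 \left|{\omega}\right| + 1\right) e^{- 2 \left|{\omega}\right|}}{16}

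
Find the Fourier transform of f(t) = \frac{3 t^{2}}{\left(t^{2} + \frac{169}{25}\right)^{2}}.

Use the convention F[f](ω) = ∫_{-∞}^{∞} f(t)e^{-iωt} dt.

F(ω) = \frac{3 \pi \left(5 - 13 \left|{\omega}\right|\right) e^{- \frac{13 \left|{\omega}\right|}{5}}}{26}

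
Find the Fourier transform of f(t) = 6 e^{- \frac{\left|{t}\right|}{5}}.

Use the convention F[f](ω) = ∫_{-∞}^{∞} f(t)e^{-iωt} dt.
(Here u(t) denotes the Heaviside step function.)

F(ω) = \frac{60}{25 \omega^{2} + 1}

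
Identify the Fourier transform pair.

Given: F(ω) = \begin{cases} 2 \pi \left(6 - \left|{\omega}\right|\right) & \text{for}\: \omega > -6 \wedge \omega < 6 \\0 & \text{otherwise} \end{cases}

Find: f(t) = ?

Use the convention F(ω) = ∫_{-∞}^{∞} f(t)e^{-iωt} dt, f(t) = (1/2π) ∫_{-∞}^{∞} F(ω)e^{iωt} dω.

f(t) = \frac{4 \sin^{2}{\left(3 t \right)}}{t^{2}}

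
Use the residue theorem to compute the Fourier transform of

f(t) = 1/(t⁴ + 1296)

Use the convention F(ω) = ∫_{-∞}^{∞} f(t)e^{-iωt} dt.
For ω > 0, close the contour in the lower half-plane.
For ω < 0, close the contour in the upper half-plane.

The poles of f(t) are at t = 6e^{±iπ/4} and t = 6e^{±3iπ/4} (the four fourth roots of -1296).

Let g(z) = f(z)e^{-iωz}; for large |z| the factor e^{-iωz} decays in the lower half-plane when ω > 0 and in the upper half-plane when ω < 0.

Case ω > 0 (lower half-plane, clockwise contour ⇒ F(ω) = -2πi·ΣRes):
  Res_{z = - 3 \sqrt{2} - 3 \sqrt{2} i} g(z) = \frac{\sqrt{2} i \left(1 - i\right) e^{3 \sqrt{2} \omega \left(-1 + i\right)}}{1728}
  Res_{z = 3 \sqrt{2} - 3 \sqrt{2} i} g(z) = \frac{\sqrt{2} i \left(1 + i\right) e^{- 3 \sqrt{2} \omega \left(1 + i\right)}}{1728}
  F(ω) = -2πi·ΣRes = \frac{\sqrt{2} \pi \left(1 - i\right) \left(e^{6 \sqrt{2} i \omega} + i\right) e^{- 3 \sqrt{2} \omega \left(1 + i\right)}}{864} = \frac{\pi e^{- 3 \sqrt{2} \omega} \sin{\left(3 \sqrt{2} \omega + \frac{\pi}{4} \right)}}{216}

Case ω < 0 (upper half-plane, counterclockwise contour ⇒ F(ω) = +2πi·ΣRes):
  Res_{z = 3 \sqrt{2} + 3 \sqrt{2} i} g(z) = \frac{\sqrt{2} i \left(-1 + i\right) e^{3 \sqrt{2} \omega \left(1 - i\right)}}{1728}
  Res_{z = - 3 \sqrt{2} + 3 \sqrt{2} i} g(z) = \frac{\sqrt{2} \left(1 - i\right) e^{3 \sqrt{2} \omega \left(1 + i\right)}}{1728}
  F(ω) = 2πi·ΣRes = - \frac{\sqrt{2} i \pi \left(i \left(1 - i\right) e^{3 \sqrt{2} \omega \left(1 - i\right)} - \left(1 - i\right) e^{3 \sqrt{2} \omega \left(1 + i\right)}\right)}{864} = \frac{\pi e^{3 \sqrt{2} \omega} \cos{\left(3 \sqrt{2} \omega + \frac{\pi}{4} \right)}}{216}

Both cases combine into a single formula in |ω|:

F(ω) = \frac{\pi e^{- 3 \sqrt{2} \left|{\omega}\right|} \sin{\left(3 \sqrt{2} \left|{\omega}\right| + \frac{\pi}{4} \right)}}{216}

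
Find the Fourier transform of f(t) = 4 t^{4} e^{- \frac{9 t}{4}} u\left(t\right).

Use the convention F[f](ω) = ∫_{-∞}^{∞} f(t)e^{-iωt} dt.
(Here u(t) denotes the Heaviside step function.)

F(ω) = \frac{98304}{\left(4 i \omega + 9\right)^{5}}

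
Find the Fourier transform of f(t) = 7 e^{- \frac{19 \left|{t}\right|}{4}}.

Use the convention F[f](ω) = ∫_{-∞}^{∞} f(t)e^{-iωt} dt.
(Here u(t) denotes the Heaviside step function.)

F(ω) = \frac{1064}{16 \omega^{2} + 361}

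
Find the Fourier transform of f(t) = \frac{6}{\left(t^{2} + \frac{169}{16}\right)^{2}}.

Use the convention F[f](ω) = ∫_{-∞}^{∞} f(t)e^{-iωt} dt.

F(ω) = \frac{48 \pi \left(13 \left|{\omega}\right| + 4\right) e^{- \frac{13 \left|{\omega}\right|}{4}}}{2197}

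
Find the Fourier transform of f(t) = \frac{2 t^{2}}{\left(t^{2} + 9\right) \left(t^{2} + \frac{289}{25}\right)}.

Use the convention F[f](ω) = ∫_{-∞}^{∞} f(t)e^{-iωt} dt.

F(ω) = - \frac{75 \pi e^{- 3 \left|{\omega}\right|}}{32} + \frac{85 \pi e^{- \frac{17 \left|{\omega}\right|}{5}}}{32}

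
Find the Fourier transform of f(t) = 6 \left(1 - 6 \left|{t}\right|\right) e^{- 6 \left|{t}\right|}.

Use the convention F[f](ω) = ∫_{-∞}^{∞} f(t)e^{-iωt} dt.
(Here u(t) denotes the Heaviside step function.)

F(ω) = \frac{144 \omega^{2}}{\left(\omega^{2} + 36\right)^{2}}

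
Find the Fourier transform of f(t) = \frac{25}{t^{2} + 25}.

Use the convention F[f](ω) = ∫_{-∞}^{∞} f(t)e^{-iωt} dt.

F(ω) = 5 \pi e^{- 5 \left|{\omega}\right|}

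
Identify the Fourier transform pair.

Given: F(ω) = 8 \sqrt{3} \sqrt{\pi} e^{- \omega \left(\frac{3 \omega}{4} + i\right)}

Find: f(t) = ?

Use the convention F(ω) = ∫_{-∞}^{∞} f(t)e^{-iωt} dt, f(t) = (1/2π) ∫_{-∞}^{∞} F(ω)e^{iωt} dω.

f(t) = 8 e^{- \frac{\left(t - 1\right)^{2}}{3}}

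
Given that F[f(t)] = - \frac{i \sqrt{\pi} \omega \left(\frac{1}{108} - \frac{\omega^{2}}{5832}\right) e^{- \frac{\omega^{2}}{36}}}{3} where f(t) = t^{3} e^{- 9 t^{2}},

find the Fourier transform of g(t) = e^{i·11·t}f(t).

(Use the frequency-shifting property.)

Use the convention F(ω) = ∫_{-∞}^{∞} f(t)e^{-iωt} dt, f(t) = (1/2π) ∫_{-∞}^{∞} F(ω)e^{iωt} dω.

F[g](ω) = \frac{i \sqrt{\pi} \left(\omega - 11\right) \left(\left(\omega - 11\right)^{2} - 54\right) e^{- \frac{\left(\omega - 11\right)^{2}}{36}}}{17496}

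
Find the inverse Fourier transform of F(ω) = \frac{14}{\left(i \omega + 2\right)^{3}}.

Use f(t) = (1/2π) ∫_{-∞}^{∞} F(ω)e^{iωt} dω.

f(t) = 7 t^{2} e^{- 2 t} u\left(t\right)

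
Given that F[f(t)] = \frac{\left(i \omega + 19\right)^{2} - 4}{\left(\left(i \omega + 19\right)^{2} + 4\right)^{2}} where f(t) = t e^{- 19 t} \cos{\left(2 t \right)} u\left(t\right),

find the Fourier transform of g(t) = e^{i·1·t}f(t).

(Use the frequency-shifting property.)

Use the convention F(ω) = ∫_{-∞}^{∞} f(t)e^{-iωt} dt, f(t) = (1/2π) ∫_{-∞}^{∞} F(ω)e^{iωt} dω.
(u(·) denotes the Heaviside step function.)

F[g](ω) = \frac{\left(i \left(\omega - 1\right) + 19\right)^{2} - 4}{\left(\left(i \left(\omega - 1\right) + 19\right)^{2} + 4\right)^{2}}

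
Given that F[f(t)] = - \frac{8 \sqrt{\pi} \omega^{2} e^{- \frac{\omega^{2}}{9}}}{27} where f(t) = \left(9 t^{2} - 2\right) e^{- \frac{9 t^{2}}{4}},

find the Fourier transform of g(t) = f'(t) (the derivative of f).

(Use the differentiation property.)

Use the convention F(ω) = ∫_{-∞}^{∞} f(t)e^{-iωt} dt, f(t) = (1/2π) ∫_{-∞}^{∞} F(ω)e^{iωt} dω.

F[g](ω) = - \frac{8 i \sqrt{\pi} \omega^{3} e^{- \frac{\omega^{2}}{9}}}{27}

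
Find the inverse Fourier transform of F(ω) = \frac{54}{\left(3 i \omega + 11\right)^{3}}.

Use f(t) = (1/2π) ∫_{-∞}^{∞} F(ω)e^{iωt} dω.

f(t) = t^{2} e^{- \frac{11 t}{3}} u\left(t\right)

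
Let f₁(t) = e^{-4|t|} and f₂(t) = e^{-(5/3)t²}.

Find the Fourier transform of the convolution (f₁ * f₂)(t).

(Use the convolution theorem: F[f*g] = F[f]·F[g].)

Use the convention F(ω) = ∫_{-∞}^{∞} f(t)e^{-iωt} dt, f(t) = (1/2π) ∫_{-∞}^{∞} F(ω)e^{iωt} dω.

F[f₁*f₂](ω) = \frac{8 \sqrt{15} \sqrt{\pi} e^{- \frac{3 \omega^{2}}{20}}}{5 \left(\omega^{2} + 16\right)}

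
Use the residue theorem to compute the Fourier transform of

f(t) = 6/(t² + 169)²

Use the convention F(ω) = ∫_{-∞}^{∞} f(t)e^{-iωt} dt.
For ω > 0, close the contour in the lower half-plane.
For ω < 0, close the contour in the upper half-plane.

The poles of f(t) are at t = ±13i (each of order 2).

Let g(z) = f(z)e^{-iωz}; for large |z| the factor e^{-iωz} decays in the lower half-plane when ω > 0 and in the upper half-plane when ω < 0.

Case ω > 0 (lower half-plane, clockwise contour ⇒ F(ω) = -2πi·ΣRes):
  Res_{z = - 13 i} g(z) = \frac{3 i \left(13 \omega + 1\right) e^{- 13 \omega}}{4394} (pole of order 2)
  F(ω) = -2πi·ΣRes = \frac{3 \pi \left(13 \omega + 1\right) e^{- 13 \omega}}{2197}

Case ω < 0 (upper half-plane, counterclockwise contour ⇒ F(ω) = +2πi·ΣRes):
  Res_{z = 13 i} g(z) = \frac{3 i \left(13 \omega - 1\right) e^{13 \omega}}{4394} (pole of order 2)
  F(ω) = 2πi·ΣRes = \frac{3 \pi \left(1 - 13 \omega\right) e^{13 \omega}}{2197}

Both cases combine into a single formula in |ω|:

F(ω) = \frac{3 \pi \left(13 \left|{\omega}\right| + 1\right) e^{- 13 \left|{\omega}\right|}}{2197}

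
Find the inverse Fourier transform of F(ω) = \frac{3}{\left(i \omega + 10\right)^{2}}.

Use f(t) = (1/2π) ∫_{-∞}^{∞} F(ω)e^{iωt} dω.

f(t) = 3 t e^{- 10 t} u\left(t\right)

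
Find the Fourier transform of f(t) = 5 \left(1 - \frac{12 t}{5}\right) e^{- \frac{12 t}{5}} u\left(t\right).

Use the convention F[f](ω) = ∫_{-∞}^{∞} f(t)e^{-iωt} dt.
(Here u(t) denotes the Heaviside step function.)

F(ω) = \frac{125 i \omega}{- 25 \omega^{2} + 120 i \omega + 144}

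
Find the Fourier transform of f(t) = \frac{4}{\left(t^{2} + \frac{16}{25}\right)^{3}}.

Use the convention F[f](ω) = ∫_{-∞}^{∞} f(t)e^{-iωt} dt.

F(ω) = \frac{125 \pi \left(16 \omega^{2} + 60 \left|{\omega}\right| + 75\right) e^{- \frac{4 \left|{\omega}\right|}{5}}}{2048}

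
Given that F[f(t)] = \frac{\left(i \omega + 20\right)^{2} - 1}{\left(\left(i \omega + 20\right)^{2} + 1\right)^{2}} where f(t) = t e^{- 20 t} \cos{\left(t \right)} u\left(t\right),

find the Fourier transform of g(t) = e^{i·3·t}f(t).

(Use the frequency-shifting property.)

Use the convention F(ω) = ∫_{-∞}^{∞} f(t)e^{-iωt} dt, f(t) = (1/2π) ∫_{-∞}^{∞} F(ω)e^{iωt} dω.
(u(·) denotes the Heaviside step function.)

F[g](ω) = \frac{\left(i \left(\omega - 3\right) + 20\right)^{2} - 1}{\left(\left(i \left(\omega - 3\right) + 20\right)^{2} + 1\right)^{2}}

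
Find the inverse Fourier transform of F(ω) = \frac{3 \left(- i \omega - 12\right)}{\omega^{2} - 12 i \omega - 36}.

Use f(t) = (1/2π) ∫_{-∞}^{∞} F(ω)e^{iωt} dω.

f(t) = 3 \left(6 t + 1\right) e^{- 6 t} u\left(t\right)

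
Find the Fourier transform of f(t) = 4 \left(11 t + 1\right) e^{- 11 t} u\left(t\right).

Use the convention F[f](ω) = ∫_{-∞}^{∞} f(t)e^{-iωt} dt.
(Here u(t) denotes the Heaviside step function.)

F(ω) = \frac{4 \left(- i \omega - 22\right)}{\omega^{2} - 22 i \omega - 121}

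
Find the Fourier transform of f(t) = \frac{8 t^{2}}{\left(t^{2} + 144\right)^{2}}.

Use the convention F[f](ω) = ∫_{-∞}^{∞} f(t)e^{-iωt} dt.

F(ω) = \frac{\pi \left(1 - 12 \left|{\omega}\right|\right) e^{- 12 \left|{\omega}\right|}}{3}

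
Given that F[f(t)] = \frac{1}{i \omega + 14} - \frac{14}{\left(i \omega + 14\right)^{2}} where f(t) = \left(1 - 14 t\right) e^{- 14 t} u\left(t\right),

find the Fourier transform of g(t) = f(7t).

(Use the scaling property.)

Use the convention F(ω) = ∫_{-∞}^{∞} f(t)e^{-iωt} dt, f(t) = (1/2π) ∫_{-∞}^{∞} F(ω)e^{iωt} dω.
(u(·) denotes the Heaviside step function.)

F[g](ω) = \frac{i \omega}{- \omega^{2} + 196 i \omega + 9604}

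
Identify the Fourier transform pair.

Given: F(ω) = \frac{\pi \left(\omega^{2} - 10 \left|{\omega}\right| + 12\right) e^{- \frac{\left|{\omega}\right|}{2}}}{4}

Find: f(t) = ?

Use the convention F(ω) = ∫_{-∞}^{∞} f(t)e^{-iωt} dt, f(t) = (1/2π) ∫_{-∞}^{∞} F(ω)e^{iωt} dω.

f(t) = \frac{4 t^{4}}{\left(t^{2} + \frac{1}{4}\right)^{3}}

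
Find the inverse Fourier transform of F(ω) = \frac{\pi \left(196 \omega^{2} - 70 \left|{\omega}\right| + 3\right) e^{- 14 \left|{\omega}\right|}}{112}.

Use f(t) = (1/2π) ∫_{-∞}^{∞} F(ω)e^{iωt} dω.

f(t) = \frac{t^{4}}{\left(t^{2} + 196\right)^{3}}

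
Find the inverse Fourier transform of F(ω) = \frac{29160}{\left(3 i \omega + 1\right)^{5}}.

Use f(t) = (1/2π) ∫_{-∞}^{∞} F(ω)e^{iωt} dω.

f(t) = 5 t^{4} e^{- \frac{t}{3}} u\left(t\right)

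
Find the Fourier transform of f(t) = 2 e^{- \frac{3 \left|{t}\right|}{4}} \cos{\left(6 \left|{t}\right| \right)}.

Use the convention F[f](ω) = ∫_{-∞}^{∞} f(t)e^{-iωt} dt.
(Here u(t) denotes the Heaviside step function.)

F(ω) = \frac{48 \left(16 \omega^{2} + 585\right)}{256 \omega^{4} - 18144 \omega^{2} + 342225}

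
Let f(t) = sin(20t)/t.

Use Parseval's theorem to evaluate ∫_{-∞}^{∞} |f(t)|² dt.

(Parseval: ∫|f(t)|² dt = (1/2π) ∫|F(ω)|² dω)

∫|f(t)|² dt = 20 \pi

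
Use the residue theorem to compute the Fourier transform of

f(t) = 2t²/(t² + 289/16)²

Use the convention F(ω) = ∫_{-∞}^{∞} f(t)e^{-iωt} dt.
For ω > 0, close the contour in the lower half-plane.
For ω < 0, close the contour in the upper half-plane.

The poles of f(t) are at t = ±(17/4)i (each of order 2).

Let g(z) = f(z)e^{-iωz}; for large |z| the factor e^{-iωz} decays in the lower half-plane when ω > 0 and in the upper half-plane when ω < 0.

Case ω > 0 (lower half-plane, clockwise contour ⇒ F(ω) = -2πi·ΣRes):
  Res_{z = - \frac{17 i}{4}} g(z) = \frac{i \left(4 - 17 \omega\right) e^{- \frac{17 \omega}{4}}}{34} (pole of order 2)
  F(ω) = -2πi·ΣRes = \frac{\pi \left(4 - 17 \omega\right) e^{- \frac{17 \omega}{4}}}{17}

Case ω < 0 (upper half-plane, counterclockwise contour ⇒ F(ω) = +2πi·ΣRes):
  Res_{z = \frac{17 i}{4}} g(z) = \frac{i \left(- 17 \omega - 4\right) e^{\frac{17 \omega}{4}}}{34} (pole of order 2)
  F(ω) = 2πi·ΣRes = \frac{\pi \left(17 \omega + 4\right) e^{\frac{17 \omega}{4}}}{17}

Both cases combine into a single formula in |ω|:

F(ω) = \frac{\pi \left(4 - 17 \left|{\omega}\right|\right) e^{- \frac{17 \left|{\omega}\right|}{4}}}{17}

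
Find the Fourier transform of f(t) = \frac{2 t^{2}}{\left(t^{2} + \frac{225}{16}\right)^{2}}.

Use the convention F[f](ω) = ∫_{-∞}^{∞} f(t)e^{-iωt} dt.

F(ω) = \frac{\pi \left(4 - 15 \left|{\omega}\right|\right) e^{- \frac{15 \left|{\omega}\right|}{4}}}{15}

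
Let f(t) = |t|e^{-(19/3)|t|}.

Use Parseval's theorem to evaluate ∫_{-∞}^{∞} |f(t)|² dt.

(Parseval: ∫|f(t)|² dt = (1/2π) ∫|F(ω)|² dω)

∫|f(t)|² dt = \frac{27}{13718}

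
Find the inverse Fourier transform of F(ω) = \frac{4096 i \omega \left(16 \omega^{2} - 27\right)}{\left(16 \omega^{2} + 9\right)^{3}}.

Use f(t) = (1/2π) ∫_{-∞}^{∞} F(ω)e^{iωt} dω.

f(t) = 4 t e^{- \frac{3 \left|{t}\right|}{4}} \left|{t}\right|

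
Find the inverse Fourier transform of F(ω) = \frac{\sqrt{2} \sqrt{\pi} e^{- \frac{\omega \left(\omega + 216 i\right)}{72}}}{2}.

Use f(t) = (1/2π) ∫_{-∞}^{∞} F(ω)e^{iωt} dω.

f(t) = 3 e^{- 18 \left(t - 3\right)^{2}}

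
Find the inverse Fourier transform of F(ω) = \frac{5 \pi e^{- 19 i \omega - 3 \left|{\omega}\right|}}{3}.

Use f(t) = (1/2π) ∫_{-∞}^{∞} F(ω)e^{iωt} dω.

f(t) = \frac{5}{\left(t - 19\right)^{2} + 9}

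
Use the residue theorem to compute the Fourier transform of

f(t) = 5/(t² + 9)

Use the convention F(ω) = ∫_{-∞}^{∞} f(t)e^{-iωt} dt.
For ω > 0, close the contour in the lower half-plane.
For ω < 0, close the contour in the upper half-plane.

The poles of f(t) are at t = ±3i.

Let g(z) = f(z)e^{-iωz}; for large |z| the factor e^{-iωz} decays in the lower half-plane when ω > 0 and in the upper half-plane when ω < 0.

Case ω > 0 (lower half-plane, clockwise contour ⇒ F(ω) = -2πi·ΣRes):
  Res_{z = - 3 i} g(z) = \frac{5 i e^{- 3 \omega}}{6}
  F(ω) = -2πi·ΣRes = \frac{5 \pi e^{- 3 \omega}}{3}

Case ω < 0 (upper half-plane, counterclockwise contour ⇒ F(ω) = +2πi·ΣRes):
  Res_{z = 3 i} g(z) = - \frac{5 i e^{3 \omega}}{6}
  F(ω) = 2πi·ΣRes = \frac{5 \pi e^{3 \omega}}{3}

Both cases combine into a single formula in |ω|:

F(ω) = \frac{5 \pi e^{- 3 \left|{\omega}\right|}}{3}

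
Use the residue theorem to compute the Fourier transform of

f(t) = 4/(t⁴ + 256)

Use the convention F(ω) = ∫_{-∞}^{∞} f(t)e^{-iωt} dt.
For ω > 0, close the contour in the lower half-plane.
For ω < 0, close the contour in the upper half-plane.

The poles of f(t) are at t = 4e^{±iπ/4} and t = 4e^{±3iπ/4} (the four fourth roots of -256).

Let g(z) = f(z)e^{-iωz}; for large |z| the factor e^{-iωz} decays in the lower half-plane when ω > 0 and in the upper half-plane when ω < 0.

Case ω > 0 (lower half-plane, clockwise contour ⇒ F(ω) = -2πi·ΣRes):
  Res_{z = - 2 \sqrt{2} - 2 \sqrt{2} i} g(z) = \frac{\sqrt{2} i \left(1 - i\right) e^{2 \sqrt{2} \omega \left(-1 + i\right)}}{128}
  Res_{z = 2 \sqrt{2} - 2 \sqrt{2} i} g(z) = \frac{\sqrt{2} i \left(1 + i\right) e^{- 2 \sqrt{2} \omega \left(1 + i\right)}}{128}
  F(ω) = -2πi·ΣRes = \frac{\sqrt{2} \pi \left(1 - i\right) \left(e^{4 \sqrt{2} i \omega} + i\right) e^{- 2 \sqrt{2} \omega \left(1 + i\right)}}{64} = \frac{\pi e^{- 2 \sqrt{2} \omega} \sin{\left(2 \sqrt{2} \omega + \frac{\pi}{4} \right)}}{16}

Case ω < 0 (upper half-plane, counterclockwise contour ⇒ F(ω) = +2πi·ΣRes):
  Res_{z = 2 \sqrt{2} + 2 \sqrt{2} i} g(z) = \frac{\sqrt{2} i \left(-1 + i\right) e^{2 \sqrt{2} \omega \left(1 - i\right)}}{128}
  Res_{z = - 2 \sqrt{2} + 2 \sqrt{2} i} g(z) = \frac{\sqrt{2} \left(1 - i\right) e^{2 \sqrt{2} \omega \left(1 + i\right)}}{128}
  F(ω) = 2πi·ΣRes = - \frac{\sqrt{2} i \pi \left(i \left(1 - i\right) e^{2 \sqrt{2} \omega \left(1 - i\right)} - \left(1 - i\right) e^{2 \sqrt{2} \omega \left(1 + i\right)}\right)}{64} = \frac{\pi e^{2 \sqrt{2} \omega} \cos{\left(2 \sqrt{2} \omega + \frac{\pi}{4} \right)}}{16}

Both cases combine into a single formula in |ω|:

F(ω) = \frac{\pi e^{- 2 \sqrt{2} \left|{\omega}\right|} \sin{\left(2 \sqrt{2} \left|{\omega}\right| + \frac{\pi}{4} \right)}}{16}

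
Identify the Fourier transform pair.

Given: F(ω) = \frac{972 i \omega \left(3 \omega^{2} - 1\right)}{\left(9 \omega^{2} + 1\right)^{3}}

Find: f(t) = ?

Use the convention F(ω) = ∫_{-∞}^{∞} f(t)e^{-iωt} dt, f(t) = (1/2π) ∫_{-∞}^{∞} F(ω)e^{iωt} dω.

f(t) = t e^{- \frac{\left|{t}\right|}{3}} \left|{t}\right|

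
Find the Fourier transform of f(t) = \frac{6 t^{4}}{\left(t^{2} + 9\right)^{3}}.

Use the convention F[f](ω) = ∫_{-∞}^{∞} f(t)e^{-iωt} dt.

F(ω) = \frac{3 \pi \left(3 \omega^{2} - 5 \left|{\omega}\right| + 1\right) e^{- 3 \left|{\omega}\right|}}{4}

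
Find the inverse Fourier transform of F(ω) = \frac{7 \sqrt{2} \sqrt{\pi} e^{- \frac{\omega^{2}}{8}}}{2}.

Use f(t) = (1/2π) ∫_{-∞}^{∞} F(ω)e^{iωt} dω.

f(t) = 7 e^{- 2 t^{2}}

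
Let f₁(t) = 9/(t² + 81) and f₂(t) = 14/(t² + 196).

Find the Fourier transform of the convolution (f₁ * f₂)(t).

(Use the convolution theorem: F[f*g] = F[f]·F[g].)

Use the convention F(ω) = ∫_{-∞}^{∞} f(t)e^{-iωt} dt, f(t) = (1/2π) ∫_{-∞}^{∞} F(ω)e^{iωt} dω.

F[f₁*f₂](ω) = \pi^{2} e^{- 23 \left|{\omega}\right|}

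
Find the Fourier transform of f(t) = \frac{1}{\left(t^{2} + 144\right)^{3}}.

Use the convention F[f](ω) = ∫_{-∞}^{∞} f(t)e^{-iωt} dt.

F(ω) = \frac{\pi \left(48 \omega^{2} + 12 \left|{\omega}\right| + 1\right) e^{- 12 \left|{\omega}\right|}}{663552}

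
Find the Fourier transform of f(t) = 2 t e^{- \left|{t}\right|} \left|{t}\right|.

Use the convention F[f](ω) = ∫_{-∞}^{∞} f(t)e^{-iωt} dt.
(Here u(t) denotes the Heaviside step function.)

F(ω) = \frac{8 i \omega \left(\omega^{2} - 3\right)}{\left(\omega^{2} + 1\right)^{3}}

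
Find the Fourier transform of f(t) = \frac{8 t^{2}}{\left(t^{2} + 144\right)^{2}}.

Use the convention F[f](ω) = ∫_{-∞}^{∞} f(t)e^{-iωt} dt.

F(ω) = \frac{\pi \left(1 - 12 \left|{\omega}\right|\right) e^{- 12 \left|{\omega}\right|}}{3}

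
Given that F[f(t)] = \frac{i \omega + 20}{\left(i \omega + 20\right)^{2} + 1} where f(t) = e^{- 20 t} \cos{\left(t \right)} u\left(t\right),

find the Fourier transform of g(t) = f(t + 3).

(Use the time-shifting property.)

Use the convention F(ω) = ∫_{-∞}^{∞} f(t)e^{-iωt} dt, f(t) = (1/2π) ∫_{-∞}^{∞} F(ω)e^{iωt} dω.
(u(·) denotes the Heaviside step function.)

F[g](ω) = \frac{\left(i \omega + 20\right) e^{3 i \omega}}{\left(i \omega + 20\right)^{2} + 1}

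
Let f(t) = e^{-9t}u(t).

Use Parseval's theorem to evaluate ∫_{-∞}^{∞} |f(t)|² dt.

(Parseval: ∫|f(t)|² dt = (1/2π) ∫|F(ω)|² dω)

∫|f(t)|² dt = \frac{1}{18}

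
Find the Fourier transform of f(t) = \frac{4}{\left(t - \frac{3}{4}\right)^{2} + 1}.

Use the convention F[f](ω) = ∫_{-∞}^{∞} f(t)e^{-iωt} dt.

F(ω) = 4 \pi e^{- \frac{3 i \omega}{4} - \left|{\omega}\right|}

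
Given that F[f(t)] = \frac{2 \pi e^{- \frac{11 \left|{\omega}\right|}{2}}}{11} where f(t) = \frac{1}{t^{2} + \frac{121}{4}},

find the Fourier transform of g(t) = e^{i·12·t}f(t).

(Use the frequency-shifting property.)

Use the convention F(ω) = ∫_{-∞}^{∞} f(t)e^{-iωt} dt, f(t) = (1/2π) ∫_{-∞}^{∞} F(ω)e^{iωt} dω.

F[g](ω) = \frac{2 \pi e^{- \frac{11 \left|{\omega - 12}\right|}{2}}}{11}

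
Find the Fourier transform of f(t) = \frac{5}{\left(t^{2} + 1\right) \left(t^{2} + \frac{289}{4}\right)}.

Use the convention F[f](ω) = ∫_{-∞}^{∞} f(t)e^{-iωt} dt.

F(ω) = \frac{4 \pi e^{- \left|{\omega}\right|}}{57} - \frac{8 \pi e^{- \frac{17 \left|{\omega}\right|}{2}}}{969}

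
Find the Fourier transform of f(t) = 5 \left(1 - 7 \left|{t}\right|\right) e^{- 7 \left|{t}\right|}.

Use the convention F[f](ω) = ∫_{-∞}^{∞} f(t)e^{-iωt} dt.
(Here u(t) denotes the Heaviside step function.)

F(ω) = \frac{140 \omega^{2}}{\left(\omega^{2} + 49\right)^{2}}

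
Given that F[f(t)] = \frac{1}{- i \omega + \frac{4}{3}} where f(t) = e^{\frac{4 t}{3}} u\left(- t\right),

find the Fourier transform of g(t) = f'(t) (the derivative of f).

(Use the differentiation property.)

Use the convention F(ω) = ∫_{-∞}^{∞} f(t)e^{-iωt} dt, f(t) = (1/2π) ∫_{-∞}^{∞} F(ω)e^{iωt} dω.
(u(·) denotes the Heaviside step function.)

F[g](ω) = - \frac{3 \omega}{3 \omega + 4 i}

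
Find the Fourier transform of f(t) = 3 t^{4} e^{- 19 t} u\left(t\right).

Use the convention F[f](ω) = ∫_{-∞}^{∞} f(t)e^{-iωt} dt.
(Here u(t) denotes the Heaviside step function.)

F(ω) = \frac{72}{\left(i \omega + 19\right)^{5}}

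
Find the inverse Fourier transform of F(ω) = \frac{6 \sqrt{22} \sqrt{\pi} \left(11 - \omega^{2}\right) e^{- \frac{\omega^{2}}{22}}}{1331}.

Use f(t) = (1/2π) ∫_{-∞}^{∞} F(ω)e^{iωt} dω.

f(t) = 6 t^{2} e^{- \frac{11 t^{2}}{2}}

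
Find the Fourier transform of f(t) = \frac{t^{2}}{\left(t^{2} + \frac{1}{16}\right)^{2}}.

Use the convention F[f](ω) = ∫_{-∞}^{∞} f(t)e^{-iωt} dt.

F(ω) = \frac{\pi \left(4 - \left|{\omega}\right|\right) e^{- \frac{\left|{\omega}\right|}{4}}}{2}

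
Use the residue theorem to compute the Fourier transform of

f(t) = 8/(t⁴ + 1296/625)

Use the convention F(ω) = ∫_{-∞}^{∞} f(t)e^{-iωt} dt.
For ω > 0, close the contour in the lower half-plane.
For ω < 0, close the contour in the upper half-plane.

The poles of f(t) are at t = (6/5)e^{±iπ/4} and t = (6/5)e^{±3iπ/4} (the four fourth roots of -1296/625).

Let g(z) = f(z)e^{-iωz}; for large |z| the factor e^{-iωz} decays in the lower half-plane when ω > 0 and in the upper half-plane when ω < 0.

Case ω > 0 (lower half-plane, clockwise contour ⇒ F(ω) = -2πi·ΣRes):
  Res_{z = - \frac{3 \sqrt{2}}{5} - \frac{3 \sqrt{2} i}{5}} g(z) = \frac{125 \sqrt{2} i \left(1 - i\right) e^{\frac{3 \sqrt{2} \omega \left(-1 + i\right)}{5}}}{216}
  Res_{z = \frac{3 \sqrt{2}}{5} - \frac{3 \sqrt{2} i}{5}} g(z) = \frac{125 \sqrt{2} i \left(1 + i\right) e^{- \frac{3 \sqrt{2} \omega \left(1 + i\right)}{5}}}{216}
  F(ω) = -2πi·ΣRes = \frac{125 \sqrt{2} \pi \left(1 - i\right) \left(e^{\frac{6 \sqrt{2} i \omega}{5}} + i\right) e^{- \frac{3 \sqrt{2} \omega \left(1 + i\right)}{5}}}{108} = \frac{125 \pi e^{- \frac{3 \sqrt{2} \omega}{5}} \sin{\left(\frac{3 \sqrt{2} \omega}{5} + \frac{\pi}{4} \right)}}{27}

Case ω < 0 (upper half-plane, counterclockwise contour ⇒ F(ω) = +2πi·ΣRes):
  Res_{z = \frac{3 \sqrt{2}}{5} + \frac{3 \sqrt{2} i}{5}} g(z) = \frac{125 \sqrt{2} i \left(-1 + i\right) e^{\frac{3 \sqrt{2} \omega \left(1 - i\right)}{5}}}{216}
  Res_{z = - \frac{3 \sqrt{2}}{5} + \frac{3 \sqrt{2} i}{5}} g(z) = \frac{125 \sqrt{2} \left(1 - i\right) e^{\frac{3 \sqrt{2} \omega \left(1 + i\right)}{5}}}{216}
  F(ω) = 2πi·ΣRes = - \frac{125 \sqrt{2} i \pi \left(i \left(1 - i\right) e^{\frac{3 \sqrt{2} \omega \left(1 - i\right)}{5}} - \left(1 - i\right) e^{\frac{3 \sqrt{2} \omega \left(1 + i\right)}{5}}\right)}{108} = \frac{125 \pi e^{\frac{3 \sqrt{2} \omega}{5}} \cos{\left(\frac{3 \sqrt{2} \omega}{5} + \frac{\pi}{4} \right)}}{27}

Both cases combine into a single formula in |ω|:

F(ω) = \frac{125 \pi e^{- \frac{3 \sqrt{2} \left|{\omega}\right|}{5}} \sin{\left(\frac{3 \sqrt{2} \left|{\omega}\right|}{5} + \frac{\pi}{4} \right)}}{27}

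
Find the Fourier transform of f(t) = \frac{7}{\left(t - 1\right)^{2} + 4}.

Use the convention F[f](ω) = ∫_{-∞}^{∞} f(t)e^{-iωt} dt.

F(ω) = \frac{7 \pi e^{- i \omega - 2 \left|{\omega}\right|}}{2}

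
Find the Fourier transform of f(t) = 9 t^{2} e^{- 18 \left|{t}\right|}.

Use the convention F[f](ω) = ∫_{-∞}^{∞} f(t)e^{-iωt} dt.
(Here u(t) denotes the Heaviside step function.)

F(ω) = \frac{1944 \left(108 - \omega^{2}\right)}{\left(\omega^{2} + 324\right)^{3}}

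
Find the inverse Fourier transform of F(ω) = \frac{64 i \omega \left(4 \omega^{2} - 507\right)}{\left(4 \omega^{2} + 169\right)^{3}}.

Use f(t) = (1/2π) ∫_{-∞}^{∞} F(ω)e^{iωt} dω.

f(t) = t e^{- \frac{13 \left|{t}\right|}{2}} \left|{t}\right|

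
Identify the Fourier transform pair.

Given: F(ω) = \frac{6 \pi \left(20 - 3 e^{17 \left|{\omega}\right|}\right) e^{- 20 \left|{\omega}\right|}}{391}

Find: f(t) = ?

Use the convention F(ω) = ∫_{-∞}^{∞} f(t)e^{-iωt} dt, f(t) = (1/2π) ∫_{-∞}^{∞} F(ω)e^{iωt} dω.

f(t) = \frac{6 t^{2}}{\left(t^{2} + 9\right) \left(t^{2} + 400\right)}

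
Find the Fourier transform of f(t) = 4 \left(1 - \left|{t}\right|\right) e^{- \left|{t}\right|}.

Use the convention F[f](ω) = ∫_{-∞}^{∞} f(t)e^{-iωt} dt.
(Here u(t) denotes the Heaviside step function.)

F(ω) = \frac{16 \omega^{2}}{\left(\omega^{2} + 1\right)^{2}}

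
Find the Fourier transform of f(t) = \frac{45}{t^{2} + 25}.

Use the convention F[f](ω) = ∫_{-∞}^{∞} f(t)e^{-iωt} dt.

F(ω) = 9 \pi e^{- 5 \left|{\omega}\right|}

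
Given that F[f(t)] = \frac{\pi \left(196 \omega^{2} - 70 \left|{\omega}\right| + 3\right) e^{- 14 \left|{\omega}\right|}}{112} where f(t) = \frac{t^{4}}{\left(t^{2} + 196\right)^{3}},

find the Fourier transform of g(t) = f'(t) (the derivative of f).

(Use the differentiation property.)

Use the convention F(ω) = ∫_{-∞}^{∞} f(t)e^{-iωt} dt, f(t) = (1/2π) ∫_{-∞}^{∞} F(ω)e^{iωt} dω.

F[g](ω) = \frac{i \pi \omega \left(196 \omega^{2} - 70 \left|{\omega}\right| + 3\right) e^{- 14 \left|{\omega}\right|}}{112}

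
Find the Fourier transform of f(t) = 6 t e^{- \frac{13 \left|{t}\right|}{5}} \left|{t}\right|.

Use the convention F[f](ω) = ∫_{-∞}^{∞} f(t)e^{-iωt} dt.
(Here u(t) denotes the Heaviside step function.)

F(ω) = \frac{15000 i \omega \left(25 \omega^{2} - 507\right)}{\left(25 \omega^{2} + 169\right)^{3}}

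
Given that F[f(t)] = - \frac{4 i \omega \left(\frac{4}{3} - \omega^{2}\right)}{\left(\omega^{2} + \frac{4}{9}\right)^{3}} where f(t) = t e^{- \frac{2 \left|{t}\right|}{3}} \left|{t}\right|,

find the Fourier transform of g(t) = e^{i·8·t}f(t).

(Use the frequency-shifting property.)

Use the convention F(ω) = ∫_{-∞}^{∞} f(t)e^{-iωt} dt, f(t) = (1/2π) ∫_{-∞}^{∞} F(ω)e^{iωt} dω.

F[g](ω) = \frac{972 i \left(\omega - 8\right) \left(3 \left(\omega - 8\right)^{2} - 4\right)}{\left(9 \left(\omega - 8\right)^{2} + 4\right)^{3}}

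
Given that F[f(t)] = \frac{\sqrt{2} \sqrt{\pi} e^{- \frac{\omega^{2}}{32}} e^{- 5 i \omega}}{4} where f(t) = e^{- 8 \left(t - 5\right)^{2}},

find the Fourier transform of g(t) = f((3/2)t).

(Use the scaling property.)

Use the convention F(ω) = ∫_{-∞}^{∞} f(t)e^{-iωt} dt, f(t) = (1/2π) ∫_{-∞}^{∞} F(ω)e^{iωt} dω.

F[g](ω) = \frac{\sqrt{2} \sqrt{\pi} e^{- \frac{\omega \left(\omega + 240 i\right)}{72}}}{6}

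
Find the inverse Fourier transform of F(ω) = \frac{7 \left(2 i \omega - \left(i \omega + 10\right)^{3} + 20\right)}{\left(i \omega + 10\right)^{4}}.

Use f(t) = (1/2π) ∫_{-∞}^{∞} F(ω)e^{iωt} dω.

f(t) = 7 \left(t^{2} - 1\right) e^{- 10 t} u\left(t\right)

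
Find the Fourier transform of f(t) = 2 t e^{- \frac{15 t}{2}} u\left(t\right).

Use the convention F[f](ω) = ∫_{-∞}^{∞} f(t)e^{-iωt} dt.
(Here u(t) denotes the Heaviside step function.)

F(ω) = \frac{8}{\left(2 i \omega + 15\right)^{2}}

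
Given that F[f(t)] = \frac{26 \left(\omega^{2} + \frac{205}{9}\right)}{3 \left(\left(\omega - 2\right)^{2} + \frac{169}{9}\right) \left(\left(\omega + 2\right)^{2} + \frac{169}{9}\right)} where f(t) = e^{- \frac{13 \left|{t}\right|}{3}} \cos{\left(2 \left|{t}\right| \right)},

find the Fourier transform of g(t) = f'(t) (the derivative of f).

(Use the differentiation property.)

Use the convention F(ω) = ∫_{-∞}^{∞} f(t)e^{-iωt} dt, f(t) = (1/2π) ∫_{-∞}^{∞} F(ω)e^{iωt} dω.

F[g](ω) = \frac{78 i \omega \left(9 \omega^{2} + 205\right)}{81 \omega^{4} + 2394 \omega^{2} + 42025}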